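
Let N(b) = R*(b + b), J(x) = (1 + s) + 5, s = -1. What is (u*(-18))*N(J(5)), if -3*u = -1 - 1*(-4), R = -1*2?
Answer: -360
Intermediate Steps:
R = -2
u = -1 (u = -(-1 - 1*(-4))/3 = -(-1 + 4)/3 = -1/3*3 = -1)
J(x) = 5 (J(x) = (1 - 1) + 5 = 0 + 5 = 5)
N(b) = -4*b (N(b) = -2*(b + b) = -4*b)
(u*(-18))*N(J(5)) = (-1*(-18))*(-4*5) = 18*(-20) = -360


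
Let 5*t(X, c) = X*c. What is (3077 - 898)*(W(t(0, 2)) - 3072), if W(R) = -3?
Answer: -6700425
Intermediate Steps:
t(X, c) = X*c/5 (t(X, c) = (X*c)/5 = X*c/5)
(3077 - 898)*(W(t(0, 2)) - 3072) = (3077 - 898)*(-3 - 3072) = 2179*(-3075) = -6700425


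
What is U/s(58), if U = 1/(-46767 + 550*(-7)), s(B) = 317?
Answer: -1/16045589 ≈ -6.2322e-8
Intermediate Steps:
U = -1/50617 (U = 1/(-46767 - 3850) = 1/(-50617) = -1/50617 ≈ -1.9756e-5)
U/s(58) = -1/50617/317 = -1/50617*1/317 = -1/16045589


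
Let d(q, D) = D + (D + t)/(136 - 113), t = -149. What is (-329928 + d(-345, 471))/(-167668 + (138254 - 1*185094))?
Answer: 329443/214508 ≈ 1.5358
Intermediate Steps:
d(q, D) = -149/23 + 24*D/23 (d(q, D) = D + (D - 149)/(136 - 113) = D + (-149 + D)/23 = D + (-149 + D)*(1/23) = D + (-149/23 + D/23) = -149/23 + 24*D/23)
(-329928 + d(-345, 471))/(-167668 + (138254 - 1*185094)) = (-329928 + (-149/23 + (24/23)*471))/(-167668 + (138254 - 1*185094)) = (-329928 + (-149/23 + 11304/23))/(-167668 + (138254 - 185094)) = (-329928 + 485)/(-167668 - 46840) = -329443/(-214508) = -329443*(-1/214508) = 329443/214508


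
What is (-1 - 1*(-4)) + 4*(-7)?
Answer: -25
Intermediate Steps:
(-1 - 1*(-4)) + 4*(-7) = (-1 + 4) - 28 = 3 - 28 = -25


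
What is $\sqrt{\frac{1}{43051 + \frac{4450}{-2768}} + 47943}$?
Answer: $\frac{\sqrt{170188980960587078639}}{59580359} \approx 218.96$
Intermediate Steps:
$\sqrt{\frac{1}{43051 + \frac{4450}{-2768}} + 47943} = \sqrt{\frac{1}{43051 + 4450 \left(- \frac{1}{2768}\right)} + 47943} = \sqrt{\frac{1}{43051 - \frac{2225}{1384}} + 47943} = \sqrt{\frac{1}{\frac{59580359}{1384}} + 47943} = \sqrt{\frac{1384}{59580359} + 47943} = \sqrt{\frac{2856461152921}{59580359}} = \frac{\sqrt{170188980960587078639}}{59580359}$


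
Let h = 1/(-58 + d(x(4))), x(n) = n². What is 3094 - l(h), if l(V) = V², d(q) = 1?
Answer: 10052405/3249 ≈ 3094.0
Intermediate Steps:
h = -1/57 (h = 1/(-58 + 1) = 1/(-57) = -1/57 ≈ -0.017544)
3094 - l(h) = 3094 - (-1/57)² = 3094 - 1*1/3249 = 3094 - 1/3249 = 10052405/3249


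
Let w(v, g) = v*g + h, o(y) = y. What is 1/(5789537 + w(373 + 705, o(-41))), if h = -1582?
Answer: 1/5743757 ≈ 1.7410e-7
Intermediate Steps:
w(v, g) = -1582 + g*v (w(v, g) = v*g - 1582 = g*v - 1582 = -1582 + g*v)
1/(5789537 + w(373 + 705, o(-41))) = 1/(5789537 + (-1582 - 41*(373 + 705))) = 1/(5789537 + (-1582 - 41*1078)) = 1/(5789537 + (-1582 - 44198)) = 1/(5789537 - 45780) = 1/5743757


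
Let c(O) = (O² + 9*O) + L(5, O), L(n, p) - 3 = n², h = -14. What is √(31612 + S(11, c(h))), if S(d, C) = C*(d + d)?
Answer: 6*√938 ≈ 183.76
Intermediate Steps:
L(n, p) = 3 + n²
c(O) = 28 + O² + 9*O (c(O) = (O² + 9*O) + (3 + 5²) = (O² + 9*O) + (3 + 25) = (O² + 9*O) + 28 = 28 + O² + 9*O)
S(d, C) = 2*C*d (S(d, C) = C*(2*d) = 2*C*d)
√(31612 + S(11, c(h))) = √(31612 + 2*(28 + (-14)² + 9*(-14))*11) = √(31612 + 2*(28 + 196 - 126)*11) = √(31612 + 2*98*11) = √(31612 + 2156) = √33768 = 6*√938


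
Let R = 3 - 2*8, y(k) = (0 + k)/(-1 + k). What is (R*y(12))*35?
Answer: -5460/11 ≈ -496.36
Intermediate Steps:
y(k) = k/(-1 + k)
R = -13 (R = 3 - 16 = -13)
(R*y(12))*35 = -156/(-1 + 12)*35 = -156/11*35 = -5460/11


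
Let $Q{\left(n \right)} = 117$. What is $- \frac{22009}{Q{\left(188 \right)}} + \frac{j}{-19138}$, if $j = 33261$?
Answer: $- \frac{32699983}{172242} \approx -189.85$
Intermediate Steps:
$- \frac{22009}{Q{\left(188 \right)}} + \frac{j}{-19138} = - \frac{22009}{117} + \frac{33261}{-19138} = \left(-22009\right) \frac{1}{117} + 33261 \left(- \frac{1}{19138}\right) = - \frac{1693}{9} - \frac{33261}{19138} = - \frac{32699983}{172242}$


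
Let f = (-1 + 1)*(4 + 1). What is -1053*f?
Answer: 0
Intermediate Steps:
f = 0 (f = 0*5 = 0)
-1053*f = -1053*0 = 0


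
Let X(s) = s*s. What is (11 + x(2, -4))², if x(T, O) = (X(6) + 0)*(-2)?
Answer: 3721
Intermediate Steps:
X(s) = s²
x(T, O) = -72 (x(T, O) = (6² + 0)*(-2) = (36 + 0)*(-2) = 36*(-2) = -72)
(11 + x(2, -4))² = (11 - 72)² = (-61)² = 3721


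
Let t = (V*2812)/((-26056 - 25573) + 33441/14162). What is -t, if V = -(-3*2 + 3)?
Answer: 119470632/731136457 ≈ 0.16340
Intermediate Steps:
V = 3 (V = -(-6 + 3) = -1*(-3) = 3)
t = -119470632/731136457 (t = (3*2812)/((-26056 - 25573) + 33441/14162) = 8436/(-51629 + 33441*(1/14162)) = 8436/(-51629 + 33441/14162) = 8436/(-731136457/14162) = 8436*(-14162/731136457) = -119470632/731136457 ≈ -0.16340)
-t = -1*(-119470632/731136457) = 119470632/731136457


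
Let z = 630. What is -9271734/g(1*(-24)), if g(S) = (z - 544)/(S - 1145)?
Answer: 5419328523/43 ≈ 1.2603e+8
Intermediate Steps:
g(S) = 86/(-1145 + S) (g(S) = (630 - 544)/(S - 1145) = 86/(-1145 + S))
-9271734/g(1*(-24)) = -9271734/(86/(-1145 + 1*(-24))) = -9271734/(86/(-1145 - 24)) = -9271734/(86/(-1169)) = -9271734/(86*(-1/1169)) = -9271734/(-86/1169) = -9271734*(-1169/86) = 5419328523/43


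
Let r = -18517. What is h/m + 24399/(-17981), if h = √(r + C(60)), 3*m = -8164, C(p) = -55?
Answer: -24399/17981 - 3*I*√4643/4082 ≈ -1.3569 - 0.050078*I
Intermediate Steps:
m = -8164/3 (m = (⅓)*(-8164) = -8164/3 ≈ -2721.3)
h = 2*I*√4643 (h = √(-18517 - 55) = √(-18572) = 2*I*√4643 ≈ 136.28*I)
h/m + 24399/(-17981) = (2*I*√4643)/(-8164/3) + 24399/(-17981) = (2*I*√4643)*(-3/8164) + 24399*(-1/17981) = -3*I*√4643/4082 - 24399/17981 = -24399/17981 - 3*I*√4643/4082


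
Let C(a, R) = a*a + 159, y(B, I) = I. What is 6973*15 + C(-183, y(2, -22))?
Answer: 138243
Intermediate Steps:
C(a, R) = 159 + a² (C(a, R) = a² + 159 = 159 + a²)
6973*15 + C(-183, y(2, -22)) = 6973*15 + (159 + (-183)²) = 104595 + (159 + 33489) = 104595 + 33648 = 138243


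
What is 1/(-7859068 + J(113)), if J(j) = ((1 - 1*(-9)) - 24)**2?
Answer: -1/7858872 ≈ -1.2724e-7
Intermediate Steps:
J(j) = 196 (J(j) = ((1 + 9) - 24)**2 = (10 - 24)**2 = (-14)**2 = 196)
1/(-7859068 + J(113)) = 1/(-7859068 + 196) = 1/(-7858872) = -1/7858872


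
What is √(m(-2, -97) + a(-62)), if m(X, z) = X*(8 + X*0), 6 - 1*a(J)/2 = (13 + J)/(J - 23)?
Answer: I*√37230/85 ≈ 2.27*I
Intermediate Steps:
a(J) = 12 - 2*(13 + J)/(-23 + J) (a(J) = 12 - 2*(13 + J)/(J - 23) = 12 - 2*(13 + J)/(-23 + J))
m(X, z) = 8*X (m(X, z) = X*(8 + 0) = X*8 = 8*X)
√(m(-2, -97) + a(-62)) = √(8*(-2) + 2*(-151 + 5*(-62))/(-23 - 62)) = √(-16 + 2*(-151 - 310)/(-85)) = √(-16 + 2*(-1/85)*(-461)) = √(-16 + 922/85) = √(-438/85) = I*√37230/85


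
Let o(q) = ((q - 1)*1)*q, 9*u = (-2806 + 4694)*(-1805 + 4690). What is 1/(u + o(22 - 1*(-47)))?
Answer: 9/5489108 ≈ 1.6396e-6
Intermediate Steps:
u = 5446880/9 (u = ((-2806 + 4694)*(-1805 + 4690))/9 = (1888*2885)/9 = (⅑)*5446880 = 5446880/9 ≈ 6.0521e+5)
o(q) = q*(-1 + q) (o(q) = ((-1 + q)*1)*q = (-1 + q)*q = q*(-1 + q))
1/(u + o(22 - 1*(-47))) = 1/(5446880/9 + (22 - 1*(-47))*(-1 + (22 - 1*(-47)))) = 1/(5446880/9 + (22 + 47)*(-1 + (22 + 47))) = 1/(5446880/9 + 69*(-1 + 69)) = 1/(5446880/9 + 69*68) = 1/(5446880/9 + 4692) = 1/(5489108/9) = 9/5489108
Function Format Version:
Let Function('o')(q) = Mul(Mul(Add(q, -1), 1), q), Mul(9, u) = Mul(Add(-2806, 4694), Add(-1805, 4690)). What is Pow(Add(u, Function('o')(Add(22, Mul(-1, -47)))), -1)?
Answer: Rational(9, 5489108) ≈ 1.6396e-6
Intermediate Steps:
u = Rational(5446880, 9) (u = Mul(Rational(1, 9), Mul(Add(-2806, 4694), Add(-1805, 4690))) = Mul(Rational(1, 9), Mul(1888, 2885)) = Mul(Rational(1, 9), 5446880) = Rational(5446880, 9) ≈ 6.0521e+5)
Function('o')(q) = Mul(q, Add(-1, q)) (Function('o')(q) = Mul(Mul(Add(-1, q), 1), q) = Mul(Add(-1, q), q) = Mul(q, Add(-1, q)))
Pow(Add(u, Function('o')(Add(22, Mul(-1, -47)))), -1) = Pow(Add(Rational(5446880, 9), Mul(Add(22, Mul(-1, -47)), Add(-1, Add(22, Mul(-1, -47))))), -1) = Pow(Add(Rational(5446880, 9), Mul(Add(22, 47), Add(-1, Add(22, 47)))), -1) = Pow(Add(Rational(5446880, 9), Mul(69, Add(-1, 69))), -1) = Pow(Add(Rational(5446880, 9), Mul(69, 68)), -1) = Pow(Add(Rational(5446880, 9), 4692), -1) = Pow(Rational(5489108, 9), -1) = Rational(9, 5489108)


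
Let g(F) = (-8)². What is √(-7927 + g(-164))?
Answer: I*√7863 ≈ 88.674*I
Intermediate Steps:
g(F) = 64
√(-7927 + g(-164)) = √(-7927 + 64) = √(-7863) = I*√7863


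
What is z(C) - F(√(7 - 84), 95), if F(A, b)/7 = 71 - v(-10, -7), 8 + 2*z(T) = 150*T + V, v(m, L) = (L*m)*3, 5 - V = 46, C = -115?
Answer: -15353/2 ≈ -7676.5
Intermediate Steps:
V = -41 (V = 5 - 1*46 = 5 - 46 = -41)
v(m, L) = 3*L*m
z(T) = -49/2 + 75*T (z(T) = -4 + (150*T - 41)/2 = -4 + (-41 + 150*T)/2 = -4 + (-41/2 + 75*T) = -49/2 + 75*T)
F(A, b) = -973 (F(A, b) = 7*(71 - 3*(-7)*(-10)) = 7*(71 - 1*210) = 7*(71 - 210) = 7*(-139) = -973)
z(C) - F(√(7 - 84), 95) = (-49/2 + 75*(-115)) - 1*(-973) = (-49/2 - 8625) + 973 = -17299/2 + 973 = -15353/2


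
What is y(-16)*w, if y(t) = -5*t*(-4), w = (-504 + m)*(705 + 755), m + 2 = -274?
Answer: 364416000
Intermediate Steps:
m = -276 (m = -2 - 274 = -276)
w = -1138800 (w = (-504 - 276)*(705 + 755) = -780*1460 = -1138800)
y(t) = 20*t
y(-16)*w = (20*(-16))*(-1138800) = -320*(-1138800) = 364416000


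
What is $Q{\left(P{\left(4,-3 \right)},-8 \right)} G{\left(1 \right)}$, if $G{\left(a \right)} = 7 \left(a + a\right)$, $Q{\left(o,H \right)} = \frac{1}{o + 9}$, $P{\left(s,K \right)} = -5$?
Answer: $\frac{7}{2} \approx 3.5$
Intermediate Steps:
$Q{\left(o,H \right)} = \frac{1}{9 + o}$
$G{\left(a \right)} = 14 a$ ($G{\left(a \right)} = 7 \cdot 2 a = 14 a$)
$Q{\left(P{\left(4,-3 \right)},-8 \right)} G{\left(1 \right)} = \frac{14 \cdot 1}{9 - 5} = \frac{1}{4} \cdot 14 = \frac{7}{2}$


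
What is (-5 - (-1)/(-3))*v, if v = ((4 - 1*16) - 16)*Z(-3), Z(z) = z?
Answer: -448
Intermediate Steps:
v = 84 (v = ((4 - 1*16) - 16)*(-3) = ((4 - 16) - 16)*(-3) = (-12 - 16)*(-3) = -28*(-3) = 84)
(-5 - (-1)/(-3))*v = (-5 - (-1)/(-3))*84 = (-5 - (-1)*(-1)/3)*84 = (-5 - 1*1/3)*84 = (-5 - 1/3)*84 = -16/3*84 = -448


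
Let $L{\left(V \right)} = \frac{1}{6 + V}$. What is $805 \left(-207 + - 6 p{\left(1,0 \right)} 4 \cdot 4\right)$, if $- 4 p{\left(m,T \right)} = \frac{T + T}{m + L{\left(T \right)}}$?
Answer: $-166635$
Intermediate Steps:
$p{\left(m,T \right)} = - \frac{T}{2 \left(m + \frac{1}{6 + T}\right)}$ ($p{\left(m,T \right)} = - \frac{\left(T + T\right) \frac{1}{m + \frac{1}{6 + T}}}{4} = - \frac{2 T \frac{1}{m + \frac{1}{6 + T}}}{4} = - \frac{T}{2 \left(m + \frac{1}{6 + T}\right)}$)
$805 \left(-207 + - 6 p{\left(1,0 \right)} 4 \cdot 4\right) = 805 \left(-207 + - 6 \left(-1\right) 0 \frac{1}{2 + 2 \cdot 1 \left(6 + 0\right)} \left(6 + 0\right) 4 \cdot 4\right) = 805 \left(-207 + - 6 \left(-1\right) 0 \frac{1}{2 + 2 \cdot 1 \cdot 6} \cdot 6 \cdot 4 \cdot 4\right) = 805 \left(-207 + - 6 \left(-1\right) 0 \frac{1}{2 + 12} \cdot 6 \cdot 4 \cdot 4\right) = 805 \left(-207 + - 6 \left(-1\right) 0 \cdot \frac{1}{14} \cdot 6 \cdot 4 \cdot 4\right) = 805 \left(-207 + - 6 \cdot 0 \cdot 4 \cdot 4\right) = 805 \left(-207 + \left(-6\right) 0 \cdot 4\right) = 805 \left(-207 + 0 \cdot 4\right) = 805 \left(-207 + 0\right) = 805 \left(-207\right) = -166635$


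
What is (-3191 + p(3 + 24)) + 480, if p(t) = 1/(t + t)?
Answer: -146393/54 ≈ -2711.0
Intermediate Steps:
p(t) = 1/(2*t)
(-3191 + p(3 + 24)) + 480 = (-3191 + 1/(2*(3 + 24))) + 480 = (-3191 + (½)/27) + 480 = (-3191 + (½)*(1/27)) + 480 = (-3191 + 1/54) + 480 = -172313/54 + 480 = -146393/54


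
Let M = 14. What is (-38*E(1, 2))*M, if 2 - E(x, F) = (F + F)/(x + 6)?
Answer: -760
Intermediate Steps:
E(x, F) = 2 - 2*F/(6 + x) (E(x, F) = 2 - (F + F)/(x + 6) = 2 - 2*F/(6 + x))
(-38*E(1, 2))*M = -76*(6 + 1 - 1*2)/(6 + 1)*14 = -76*(6 + 1 - 2)/7*14 = -76*5/7*14 = -38*10/7*14 = -380/7*14 = -760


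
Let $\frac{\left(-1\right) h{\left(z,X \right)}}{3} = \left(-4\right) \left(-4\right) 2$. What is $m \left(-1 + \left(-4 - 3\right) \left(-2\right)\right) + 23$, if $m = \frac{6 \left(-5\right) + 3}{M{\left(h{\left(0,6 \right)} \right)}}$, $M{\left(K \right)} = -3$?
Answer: $140$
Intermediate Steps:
$h{\left(z,X \right)} = -96$ ($h{\left(z,X \right)} = - 3 \left(-4\right) \left(-4\right) 2 = - 3 \cdot 16 \cdot 2 = \left(-3\right) 32 = -96$)
$m = 9$ ($m = \frac{6 \left(-5\right) + 3}{-3} = \left(-30 + 3\right) \left(- \frac{1}{3}\right) = \left(-27\right) \left(- \frac{1}{3}\right) = 9$)
$m \left(-1 + \left(-4 - 3\right) \left(-2\right)\right) + 23 = 9 \left(-1 + \left(-4 - 3\right) \left(-2\right)\right) + 23 = 9 \left(-1 - -14\right) + 23 = 9 \left(-1 + 14\right) + 23 = 9 \cdot 13 + 23 = 117 + 23 = 140$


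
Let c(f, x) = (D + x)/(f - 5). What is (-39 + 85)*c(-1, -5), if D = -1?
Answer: 46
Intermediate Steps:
c(f, x) = (-1 + x)/(-5 + f) (c(f, x) = (-1 + x)/(f - 5) = (-1 + x)/(-5 + f))
(-39 + 85)*c(-1, -5) = (-39 + 85)*((-1 - 5)/(-5 - 1)) = 46*(-6/(-6)) = 46*(-⅙*(-6)) = 46*1 = 46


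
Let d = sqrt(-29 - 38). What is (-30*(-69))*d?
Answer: 2070*I*sqrt(67) ≈ 16944.0*I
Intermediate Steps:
d = I*sqrt(67) (d = sqrt(-67) = I*sqrt(67) ≈ 8.1853*I)
(-30*(-69))*d = (-30*(-69))*(I*sqrt(67)) = 2070*(I*sqrt(67)) = 2070*I*sqrt(67)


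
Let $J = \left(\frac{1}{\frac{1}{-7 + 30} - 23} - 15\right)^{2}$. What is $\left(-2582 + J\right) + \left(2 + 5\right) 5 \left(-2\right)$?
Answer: $- \frac{676243919}{278784} \approx -2425.7$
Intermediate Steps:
$J = \frac{63091249}{278784}$ ($J = \left(\frac{1}{\frac{1}{23} - 23} - 15\right)^{2} = \left(\frac{1}{- \frac{528}{23}} - 15\right)^{2} = \left(- \frac{23}{528} - 15\right)^{2} = \left(- \frac{7943}{528}\right)^{2} = \frac{63091249}{278784} \approx 226.31$)
$\left(-2582 + J\right) + \left(2 + 5\right) 5 \left(-2\right) = \left(-2582 + \frac{63091249}{278784}\right) + \left(2 + 5\right) 5 \left(-2\right) = - \frac{656729039}{278784} + 7 \cdot 5 \left(-2\right) = - \frac{656729039}{278784} + 35 \left(-2\right) = - \frac{656729039}{278784} - 70 = - \frac{676243919}{278784}$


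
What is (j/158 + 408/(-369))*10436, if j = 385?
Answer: 134974006/9717 ≈ 13891.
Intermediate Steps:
(j/158 + 408/(-369))*10436 = (385/158 + 408/(-369))*10436 = (385*(1/158) + 408*(-1/369))*10436 = (385/158 - 136/123)*10436 = (25867/19434)*10436 = 134974006/9717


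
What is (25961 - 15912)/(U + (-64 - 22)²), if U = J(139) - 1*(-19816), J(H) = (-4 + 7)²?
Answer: 10049/27221 ≈ 0.36916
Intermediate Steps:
J(H) = 9 (J(H) = 3² = 9)
U = 19825 (U = 9 - 1*(-19816) = 9 + 19816 = 19825)
(25961 - 15912)/(U + (-64 - 22)²) = (25961 - 15912)/(19825 + (-64 - 22)²) = 10049/(19825 + (-86)²) = 10049/(19825 + 7396) = 10049/27221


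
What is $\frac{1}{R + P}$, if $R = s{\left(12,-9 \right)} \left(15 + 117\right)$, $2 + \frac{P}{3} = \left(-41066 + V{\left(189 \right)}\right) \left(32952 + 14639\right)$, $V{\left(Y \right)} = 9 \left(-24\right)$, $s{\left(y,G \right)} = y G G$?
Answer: $- \frac{1}{5893826688} \approx -1.6967 \cdot 10^{-10}$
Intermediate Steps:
$s{\left(y,G \right)} = y G^{2}$ ($s{\left(y,G \right)} = G y G = y G^{2}$)
$V{\left(Y \right)} = -216$
$P = -5893954992$ ($P = -6 + 3 \left(-41066 - 216\right) \left(32952 + 14639\right) = -6 + 3 \left(\left(-41282\right) 47591\right) = -6 + 3 \left(-1964651662\right) = -6 - 5893954986 = -5893954992$)
$R = 128304$ ($R = 12 \left(-9\right)^{2} \left(15 + 117\right) = 12 \cdot 81 \cdot 132 = 972 \cdot 132 = 128304$)
$\frac{1}{R + P} = \frac{1}{128304 - 5893954992} = \frac{1}{-5893826688} = - \frac{1}{5893826688}$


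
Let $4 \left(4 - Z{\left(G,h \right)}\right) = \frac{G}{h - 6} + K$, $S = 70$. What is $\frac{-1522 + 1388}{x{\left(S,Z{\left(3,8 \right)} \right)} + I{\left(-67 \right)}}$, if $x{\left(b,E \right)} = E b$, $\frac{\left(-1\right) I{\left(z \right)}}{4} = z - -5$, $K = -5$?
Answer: $- \frac{536}{2357} \approx -0.22741$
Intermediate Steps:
$Z{\left(G,h \right)} = \frac{21}{4} - \frac{G}{4 \left(-6 + h\right)}$ ($Z{\left(G,h \right)} = 4 - \frac{\frac{G}{h - 6} - 5}{4} = 4 - \frac{\frac{G}{-6 + h} - 5}{4} = 4 - \frac{-5 + \frac{G}{-6 + h}}{4} = 4 - \left(- \frac{5}{4} + \frac{G}{4 \left(-6 + h\right)}\right) = \frac{21}{4} - \frac{G}{4 \left(-6 + h\right)}$)
$I{\left(z \right)} = -20 - 4 z$ ($I{\left(z \right)} = - 4 \left(z - -5\right) = - 4 \left(z + 5\right) = - 4 \left(5 + z\right) = -20 - 4 z$)
$\frac{-1522 + 1388}{x{\left(S,Z{\left(3,8 \right)} \right)} + I{\left(-67 \right)}} = \frac{-1522 + 1388}{\frac{-126 - 3 + 21 \cdot 8}{4 \left(-6 + 8\right)} 70 - -248} = - \frac{134}{\frac{-126 - 3 + 168}{4 \cdot 2} \cdot 70 + \left(-20 + 268\right)} = - \frac{134}{\frac{1}{4} \cdot \frac{1}{2} \cdot 39 \cdot 70 + 248} = - \frac{134}{\frac{39}{8} \cdot 70 + 248} = - \frac{134}{\frac{1365}{4} + 248} = - \frac{134}{\frac{2357}{4}} = \left(-134\right) \frac{4}{2357} = - \frac{536}{2357}$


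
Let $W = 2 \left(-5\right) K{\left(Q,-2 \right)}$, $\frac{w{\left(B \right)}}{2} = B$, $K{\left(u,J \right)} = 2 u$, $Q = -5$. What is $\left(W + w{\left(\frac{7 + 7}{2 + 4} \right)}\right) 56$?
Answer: $\frac{17584}{3} \approx 5861.3$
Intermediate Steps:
$w{\left(B \right)} = 2 B$
$W = 100$ ($W = 2 \left(-5\right) 2 \left(-5\right) = \left(-10\right) \left(-10\right) = 100$)
$\left(W + w{\left(\frac{7 + 7}{2 + 4} \right)}\right) 56 = \left(100 + 2 \frac{7 + 7}{2 + 4}\right) 56 = \left(100 + 2 \cdot \frac{14}{6}\right) 56 = \left(100 + 2 \cdot 14 \cdot \frac{1}{6}\right) 56 = \left(100 + 2 \cdot \frac{7}{3}\right) 56 = \left(100 + \frac{14}{3}\right) 56 = \frac{314}{3} \cdot 56 = \frac{17584}{3}$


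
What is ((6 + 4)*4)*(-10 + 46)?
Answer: 1440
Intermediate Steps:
((6 + 4)*4)*(-10 + 46) = (10*4)*36 = 40*36 = 1440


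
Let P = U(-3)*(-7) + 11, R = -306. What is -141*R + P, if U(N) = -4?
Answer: 43185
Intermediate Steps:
P = 39 (P = -4*(-7) + 11 = 28 + 11 = 39)
-141*R + P = -141*(-306) + 39 = 43146 + 39 = 43185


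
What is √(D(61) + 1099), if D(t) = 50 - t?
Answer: 8*√17 ≈ 32.985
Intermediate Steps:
√(D(61) + 1099) = √((50 - 1*61) + 1099) = √((50 - 61) + 1099) = √(-11 + 1099) = √1088 = 8*√17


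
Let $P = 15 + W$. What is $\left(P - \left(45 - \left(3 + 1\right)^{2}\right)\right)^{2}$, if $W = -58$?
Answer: $5184$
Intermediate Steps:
$P = -43$ ($P = 15 - 58 = -43$)
$\left(P - \left(45 - \left(3 + 1\right)^{2}\right)\right)^{2} = \left(-43 - \left(45 - \left(3 + 1\right)^{2}\right)\right)^{2} = \left(-43 - \left(45 - 4^{2}\right)\right)^{2} = \left(-43 + \left(16 - 45\right)\right)^{2} = \left(-43 - 29\right)^{2} = \left(-72\right)^{2} = 5184$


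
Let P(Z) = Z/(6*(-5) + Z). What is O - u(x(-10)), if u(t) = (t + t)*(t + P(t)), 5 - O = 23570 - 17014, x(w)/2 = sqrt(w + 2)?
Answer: -1511951/233 - 64*I*sqrt(2)/233 ≈ -6489.1 - 0.38845*I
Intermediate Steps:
x(w) = 2*sqrt(2 + w) (x(w) = 2*sqrt(w + 2) = 2*sqrt(2 + w))
P(Z) = Z/(-30 + Z)
O = -6551 (O = 5 - (23570 - 17014) = 5 - 1*6556 = 5 - 6556 = -6551)
u(t) = 2*t*(t + t/(-30 + t)) (u(t) = (t + t)*(t + t/(-30 + t)) = (2*t)*(t + t/(-30 + t)) = 2*t*(t + t/(-30 + t)))
O - u(x(-10)) = -6551 - 2*(2*sqrt(2 - 10))**2*(-29 + 2*sqrt(2 - 10))/(-30 + 2*sqrt(2 - 10)) = -6551 - 2*(2*sqrt(-8))**2*(-29 + 2*sqrt(-8))/(-30 + 2*sqrt(-8)) = -6551 - 2*(2*(2*I*sqrt(2)))**2*(-29 + 2*(2*I*sqrt(2)))/(-30 + 2*(2*I*sqrt(2))) = -6551 - 2*(4*I*sqrt(2))**2*(-29 + 4*I*sqrt(2))/(-30 + 4*I*sqrt(2)) = -6551 - 2*(-32)*(-29 + 4*I*sqrt(2))/(-30 + 4*I*sqrt(2)) = -6551 - (-64)*(-29 + 4*I*sqrt(2))/(-30 + 4*I*sqrt(2)) = -6551 + 64*(-29 + 4*I*sqrt(2))/(-30 + 4*I*sqrt(2))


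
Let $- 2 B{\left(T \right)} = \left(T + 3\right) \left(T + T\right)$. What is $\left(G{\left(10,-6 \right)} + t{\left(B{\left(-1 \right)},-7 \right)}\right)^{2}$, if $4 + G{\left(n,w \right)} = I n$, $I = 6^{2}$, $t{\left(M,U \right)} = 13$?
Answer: $136161$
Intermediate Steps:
$B{\left(T \right)} = - T \left(3 + T\right)$ ($B{\left(T \right)} = - \frac{\left(T + 3\right) \left(T + T\right)}{2} = - \frac{\left(3 + T\right) 2 T}{2} = - \frac{2 T \left(3 + T\right)}{2} = - T \left(3 + T\right)$)
$I = 36$
$G{\left(n,w \right)} = -4 + 36 n$
$\left(G{\left(10,-6 \right)} + t{\left(B{\left(-1 \right)},-7 \right)}\right)^{2} = \left(\left(-4 + 36 \cdot 10\right) + 13\right)^{2} = \left(\left(-4 + 360\right) + 13\right)^{2} = \left(356 + 13\right)^{2} = 369^{2} = 136161$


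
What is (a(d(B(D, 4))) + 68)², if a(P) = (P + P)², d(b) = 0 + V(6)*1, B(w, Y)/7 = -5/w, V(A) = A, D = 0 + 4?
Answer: 44944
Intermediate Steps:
D = 4
B(w, Y) = -35/w (B(w, Y) = 7*(-5/w) = -35/w)
d(b) = 6 (d(b) = 0 + 6*1 = 0 + 6 = 6)
a(P) = 4*P² (a(P) = (2*P)² = 4*P²)
(a(d(B(D, 4))) + 68)² = (4*6² + 68)² = (4*36 + 68)² = (144 + 68)² = 212² = 44944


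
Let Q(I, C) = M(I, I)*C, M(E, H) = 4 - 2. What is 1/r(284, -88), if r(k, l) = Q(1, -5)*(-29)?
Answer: 1/290 ≈ 0.0034483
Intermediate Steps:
M(E, H) = 2
Q(I, C) = 2*C
r(k, l) = 290 (r(k, l) = (2*(-5))*(-29) = -10*(-29) = 290)
1/r(284, -88) = 1/290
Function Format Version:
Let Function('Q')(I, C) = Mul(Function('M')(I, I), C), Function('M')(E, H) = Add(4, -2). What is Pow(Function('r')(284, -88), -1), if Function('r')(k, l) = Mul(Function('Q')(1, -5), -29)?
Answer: Rational(1, 290) ≈ 0.0034483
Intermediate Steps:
Function('M')(E, H) = 2
Function('Q')(I, C) = Mul(2, C)
Function('r')(k, l) = 290 (Function('r')(k, l) = Mul(Mul(2, -5), -29) = Mul(-10, -29) = 290)
Pow(Function('r')(284, -88), -1) = Pow(290, -1) = Rational(1, 290)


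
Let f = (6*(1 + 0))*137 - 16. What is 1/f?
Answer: 1/806 ≈ 0.0012407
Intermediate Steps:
f = 806 (f = (6*1)*137 - 16 = 6*137 - 16 = 822 - 16 = 806)
1/f = 1/806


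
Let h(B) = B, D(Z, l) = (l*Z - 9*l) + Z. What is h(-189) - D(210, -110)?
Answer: 21711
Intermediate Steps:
D(Z, l) = Z - 9*l + Z*l (D(Z, l) = (Z*l - 9*l) + Z = (-9*l + Z*l) + Z = Z - 9*l + Z*l)
h(-189) - D(210, -110) = -189 - (210 - 9*(-110) + 210*(-110)) = -189 - (210 + 990 - 23100) = -189 - 1*(-21900) = -189 + 21900 = 21711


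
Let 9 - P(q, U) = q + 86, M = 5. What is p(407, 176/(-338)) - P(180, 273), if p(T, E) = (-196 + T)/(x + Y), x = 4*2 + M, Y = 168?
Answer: 46728/181 ≈ 258.17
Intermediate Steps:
P(q, U) = -77 - q (P(q, U) = 9 - (q + 86) = 9 - (86 + q) = 9 + (-86 - q) = -77 - q)
x = 13 (x = 4*2 + 5 = 8 + 5 = 13)
p(T, E) = -196/181 + T/181 (p(T, E) = (-196 + T)/(13 + 168) = (-196 + T)/181 = (-196 + T)*(1/181) = -196/181 + T/181)
p(407, 176/(-338)) - P(180, 273) = (-196/181 + (1/181)*407) - (-77 - 1*180) = (-196/181 + 407/181) - (-77 - 180) = 211/181 - 1*(-257) = 211/181 + 257 = 46728/181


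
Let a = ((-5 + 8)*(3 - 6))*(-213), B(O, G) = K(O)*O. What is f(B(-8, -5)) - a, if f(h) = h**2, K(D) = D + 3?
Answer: -317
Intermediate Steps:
K(D) = 3 + D
B(O, G) = O*(3 + O) (B(O, G) = (3 + O)*O = O*(3 + O))
a = 1917 (a = (3*(-3))*(-213) = -9*(-213) = 1917)
f(B(-8, -5)) - a = (-8*(3 - 8))**2 - 1*1917 = (-8*(-5))**2 - 1917 = 40**2 - 1917 = 1600 - 1917 = -317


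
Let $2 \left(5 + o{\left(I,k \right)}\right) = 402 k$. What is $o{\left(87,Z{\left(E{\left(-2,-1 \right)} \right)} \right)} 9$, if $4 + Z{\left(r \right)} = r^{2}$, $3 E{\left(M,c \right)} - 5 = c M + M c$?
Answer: $9000$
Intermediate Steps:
$E{\left(M,c \right)} = \frac{5}{3} + \frac{2 M c}{3}$ ($E{\left(M,c \right)} = \frac{5}{3} + \frac{c M + M c}{3} = \frac{5}{3} + \frac{M c + M c}{3} = \frac{5}{3} + \frac{2 M c}{3}$)
$Z{\left(r \right)} = -4 + r^{2}$
$o{\left(I,k \right)} = -5 + 201 k$ ($o{\left(I,k \right)} = -5 + \frac{402 k}{2} = -5 + 201 k$)
$o{\left(87,Z{\left(E{\left(-2,-1 \right)} \right)} \right)} 9 = \left(-5 + 201 \left(-4 + \left(\frac{5}{3} + \frac{2}{3} \left(-2\right) \left(-1\right)\right)^{2}\right)\right) 9 = \left(-5 + 201 \left(-4 + \left(\frac{5}{3} + \frac{4}{3}\right)^{2}\right)\right) 9 = \left(-5 + 201 \left(-4 + 3^{2}\right)\right) 9 = \left(-5 + 201 \left(-4 + 9\right)\right) 9 = \left(-5 + 201 \cdot 5\right) 9 = \left(-5 + 1005\right) 9 = 1000 \cdot 9 = 9000$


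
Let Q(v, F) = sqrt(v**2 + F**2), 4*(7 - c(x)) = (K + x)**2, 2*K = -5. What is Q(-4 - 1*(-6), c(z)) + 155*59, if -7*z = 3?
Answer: 9145 + 17*sqrt(58657)/784 ≈ 9150.3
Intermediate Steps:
K = -5/2 (K = (1/2)*(-5) = -5/2 ≈ -2.5000)
z = -3/7 (z = -1/7*3 = -3/7 ≈ -0.42857)
c(x) = 7 - (-5/2 + x)**2/4
Q(v, F) = sqrt(F**2 + v**2)
Q(-4 - 1*(-6), c(z)) + 155*59 = sqrt((7 - (-5 + 2*(-3/7))**2/16)**2 + (-4 - 1*(-6))**2) + 155*59 = sqrt((7 - (-5 - 6/7)**2/16)**2 + (-4 + 6)**2) + 9145 = sqrt((7 - (-41/7)**2/16)**2 + 2**2) + 9145 = sqrt((7 - 1/16*1681/49)**2 + 4) + 9145 = sqrt((7 - 1681/784)**2 + 4) + 9145 = sqrt((3807/784)**2 + 4) + 9145 = sqrt(14493249/614656 + 4) + 9145 = sqrt(16951873/614656) + 9145 = 17*sqrt(58657)/784 + 9145 = 9145 + 17*sqrt(58657)/784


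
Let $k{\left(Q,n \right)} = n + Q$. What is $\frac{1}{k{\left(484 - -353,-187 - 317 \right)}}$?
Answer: $\frac{1}{333} \approx 0.003003$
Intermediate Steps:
$k{\left(Q,n \right)} = Q + n$
$\frac{1}{k{\left(484 - -353,-187 - 317 \right)}} = \frac{1}{\left(484 - -353\right) - 504} = \frac{1}{\left(484 + 353\right) - 504} = \frac{1}{837 - 504} = \frac{1}{333}$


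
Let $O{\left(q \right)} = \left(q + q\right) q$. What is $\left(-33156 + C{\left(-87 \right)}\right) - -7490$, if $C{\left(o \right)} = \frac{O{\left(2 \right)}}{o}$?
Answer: $- \frac{2232950}{87} \approx -25666.0$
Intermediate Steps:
$O{\left(q \right)} = 2 q^{2}$ ($O{\left(q \right)} = 2 q q = 2 q^{2}$)
$C{\left(o \right)} = \frac{8}{o}$ ($C{\left(o \right)} = \frac{2 \cdot 2^{2}}{o} = \frac{2 \cdot 4}{o} = \frac{8}{o}$)
$\left(-33156 + C{\left(-87 \right)}\right) - -7490 = \left(-33156 + \frac{8}{-87}\right) - -7490 = \left(-33156 + 8 \left(- \frac{1}{87}\right)\right) + 7490 = \left(-33156 - \frac{8}{87}\right) + 7490 = - \frac{2884580}{87} + 7490 = - \frac{2232950}{87}$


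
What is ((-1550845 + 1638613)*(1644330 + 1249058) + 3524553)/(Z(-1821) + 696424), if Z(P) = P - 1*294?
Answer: 253950402537/694309 ≈ 3.6576e+5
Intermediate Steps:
Z(P) = -294 + P (Z(P) = P - 294 = -294 + P)
((-1550845 + 1638613)*(1644330 + 1249058) + 3524553)/(Z(-1821) + 696424) = ((-1550845 + 1638613)*(1644330 + 1249058) + 3524553)/((-294 - 1821) + 696424) = (87768*2893388 + 3524553)/(-2115 + 696424) = (253946877984 + 3524553)/694309 = 253950402537*(1/694309) = 253950402537/694309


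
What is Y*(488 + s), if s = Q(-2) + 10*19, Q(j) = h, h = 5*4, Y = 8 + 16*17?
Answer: 195440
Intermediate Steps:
Y = 280 (Y = 8 + 272 = 280)
h = 20
Q(j) = 20
s = 210 (s = 20 + 10*19 = 20 + 190 = 210)
Y*(488 + s) = 280*(488 + 210) = 280*698 = 195440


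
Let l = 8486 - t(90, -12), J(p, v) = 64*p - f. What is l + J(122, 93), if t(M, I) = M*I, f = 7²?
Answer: 17325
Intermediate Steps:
f = 49
t(M, I) = I*M
J(p, v) = -49 + 64*p (J(p, v) = 64*p - 1*49 = 64*p - 49 = -49 + 64*p)
l = 9566 (l = 8486 - (-12)*90 = 8486 - 1*(-1080) = 8486 + 1080 = 9566)
l + J(122, 93) = 9566 + (-49 + 64*122) = 9566 + (-49 + 7808) = 9566 + 7759 = 17325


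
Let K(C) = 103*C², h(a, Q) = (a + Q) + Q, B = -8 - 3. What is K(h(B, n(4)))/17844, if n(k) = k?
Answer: 309/5948 ≈ 0.051950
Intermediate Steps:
B = -11
h(a, Q) = a + 2*Q (h(a, Q) = (Q + a) + Q = a + 2*Q)
K(h(B, n(4)))/17844 = (103*(-11 + 2*4)²)/17844 = (103*(-11 + 8)²)*(1/17844) = (103*(-3)²)*(1/17844) = (103*9)*(1/17844) = 927*(1/17844) = 309/5948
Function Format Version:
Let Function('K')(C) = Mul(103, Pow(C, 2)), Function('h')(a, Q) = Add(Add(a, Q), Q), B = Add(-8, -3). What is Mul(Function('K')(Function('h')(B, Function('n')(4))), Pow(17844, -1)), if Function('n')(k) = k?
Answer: Rational(309, 5948) ≈ 0.051950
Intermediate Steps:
B = -11
Function('h')(a, Q) = Add(a, Mul(2, Q)) (Function('h')(a, Q) = Add(Add(Q, a), Q) = Add(a, Mul(2, Q)))
Mul(Function('K')(Function('h')(B, Function('n')(4))), Pow(17844, -1)) = Mul(Mul(103, Pow(Add(-11, Mul(2, 4)), 2)), Pow(17844, -1)) = Mul(Mul(103, Pow(Add(-11, 8), 2)), Rational(1, 17844)) = Mul(Mul(103, Pow(-3, 2)), Rational(1, 17844)) = Mul(Mul(103, 9), Rational(1, 17844)) = Mul(927, Rational(1, 17844)) = Rational(309, 5948)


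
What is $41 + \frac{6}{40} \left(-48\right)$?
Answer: $\frac{169}{5} \approx 33.8$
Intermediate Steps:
$41 + \frac{6}{40} \left(-48\right) = 41 + 6 \cdot \frac{1}{40} \left(-48\right) = 41 + \frac{3}{20} \left(-48\right) = 41 - \frac{36}{5} = \frac{169}{5}$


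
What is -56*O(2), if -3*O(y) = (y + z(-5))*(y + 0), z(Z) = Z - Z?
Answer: 224/3 ≈ 74.667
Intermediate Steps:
z(Z) = 0
O(y) = -y²/3 (O(y) = -(y + 0)*(y + 0)/3 = -y*y/3 = -y²/3)
-56*O(2) = -(-56)*2²/3 = -(-56)*4/3 = -56*(-4/3) = 224/3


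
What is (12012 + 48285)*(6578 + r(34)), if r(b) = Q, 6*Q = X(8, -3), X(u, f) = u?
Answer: 396714062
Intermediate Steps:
Q = 4/3 (Q = (1/6)*8 = 4/3 ≈ 1.3333)
r(b) = 4/3
(12012 + 48285)*(6578 + r(34)) = (12012 + 48285)*(6578 + 4/3) = 60297*(19738/3) = 396714062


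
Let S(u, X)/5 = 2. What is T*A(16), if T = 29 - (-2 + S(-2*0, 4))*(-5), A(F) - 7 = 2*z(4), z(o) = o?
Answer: 1035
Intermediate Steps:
S(u, X) = 10 (S(u, X) = 5*2 = 10)
A(F) = 15 (A(F) = 7 + 2*4 = 7 + 8 = 15)
T = 69 (T = 29 - (-2 + 10)*(-5) = 29 - 8*(-5) = 29 - 1*(-40) = 29 + 40 = 69)
T*A(16) = 69*15 = 1035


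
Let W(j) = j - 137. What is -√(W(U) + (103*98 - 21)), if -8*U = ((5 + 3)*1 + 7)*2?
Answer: -√39729/2 ≈ -99.661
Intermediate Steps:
U = -15/4 (U = -((5 + 3)*1 + 7)*2/8 = -(8*1 + 7)*2/8 = -(8 + 7)*2/8 = -15*2/8 = -⅛*30 = -15/4 ≈ -3.7500)
W(j) = -137 + j
-√(W(U) + (103*98 - 21)) = -√((-137 - 15/4) + (103*98 - 21)) = -√(-563/4 + (10094 - 21)) = -√(-563/4 + 10073) = -√(39729/4) = -√39729/2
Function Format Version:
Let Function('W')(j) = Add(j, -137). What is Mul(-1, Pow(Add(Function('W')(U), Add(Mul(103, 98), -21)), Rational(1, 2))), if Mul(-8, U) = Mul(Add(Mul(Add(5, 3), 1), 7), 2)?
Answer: Mul(Rational(-1, 2), Pow(39729, Rational(1, 2))) ≈ -99.661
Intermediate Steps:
U = Rational(-15, 4) (U = Mul(Rational(-1, 8), Mul(Add(Mul(Add(5, 3), 1), 7), 2)) = Mul(Rational(-1, 8), Mul(Add(Mul(8, 1), 7), 2)) = Mul(Rational(-1, 8), Mul(Add(8, 7), 2)) = Mul(Rational(-1, 8), Mul(15, 2)) = Mul(Rational(-1, 8), 30) = Rational(-15, 4) ≈ -3.7500)
Function('W')(j) = Add(-137, j)
Mul(-1, Pow(Add(Function('W')(U), Add(Mul(103, 98), -21)), Rational(1, 2))) = Mul(-1, Pow(Add(Add(-137, Rational(-15, 4)), Add(Mul(103, 98), -21)), Rational(1, 2))) = Mul(-1, Pow(Add(Rational(-563, 4), Add(10094, -21)), Rational(1, 2))) = Mul(-1, Pow(Add(Rational(-563, 4), 10073), Rational(1, 2))) = Mul(-1, Pow(Rational(39729, 4), Rational(1, 2))) = Mul(-1, Mul(Rational(1, 2), Pow(39729, Rational(1, 2)))) = Mul(Rational(-1, 2), Pow(39729, Rational(1, 2)))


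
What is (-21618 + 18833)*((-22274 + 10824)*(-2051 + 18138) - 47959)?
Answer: 513119843565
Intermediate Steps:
(-21618 + 18833)*((-22274 + 10824)*(-2051 + 18138) - 47959) = -2785*(-11450*16087 - 47959) = -2785*(-184196150 - 47959) = -2785*(-184244109) = 513119843565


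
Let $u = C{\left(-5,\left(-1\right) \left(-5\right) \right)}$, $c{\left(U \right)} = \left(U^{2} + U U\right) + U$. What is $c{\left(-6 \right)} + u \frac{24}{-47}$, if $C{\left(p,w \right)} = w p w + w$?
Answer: $\frac{5982}{47} \approx 127.28$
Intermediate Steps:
$c{\left(U \right)} = U + 2 U^{2}$ ($c{\left(U \right)} = \left(U^{2} + U^{2}\right) + U = 2 U^{2} + U = U + 2 U^{2}$)
$C{\left(p,w \right)} = w + p w^{2}$ ($C{\left(p,w \right)} = p w w + w = p w^{2} + w = w + p w^{2}$)
$u = -120$ ($u = \left(-1\right) \left(-5\right) \left(1 - 5 \left(\left(-1\right) \left(-5\right)\right)\right) = 5 \left(1 - 25\right) = 5 \left(-24\right) = -120$)
$c{\left(-6 \right)} + u \frac{24}{-47} = - 6 \left(1 + 2 \left(-6\right)\right) - 120 \frac{24}{-47} = - 6 \left(1 - 12\right) - 120 \cdot 24 \left(- \frac{1}{47}\right) = \left(-6\right) \left(-11\right) - - \frac{2880}{47} = 66 + \frac{2880}{47} = \frac{5982}{47}$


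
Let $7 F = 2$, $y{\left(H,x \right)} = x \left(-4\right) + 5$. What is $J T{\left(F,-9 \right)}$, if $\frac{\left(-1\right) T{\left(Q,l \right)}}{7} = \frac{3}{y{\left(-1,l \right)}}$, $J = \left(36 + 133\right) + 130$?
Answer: $- \frac{6279}{41} \approx -153.15$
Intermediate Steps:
$y{\left(H,x \right)} = 5 - 4 x$ ($y{\left(H,x \right)} = - 4 x + 5 = 5 - 4 x$)
$F = \frac{2}{7}$ ($F = \frac{1}{7} \cdot 2 = \frac{2}{7} \approx 0.28571$)
$J = 299$ ($J = 169 + 130 = 299$)
$T{\left(Q,l \right)} = - \frac{21}{5 - 4 l}$ ($T{\left(Q,l \right)} = - 7 \frac{3}{5 - 4 l} = - \frac{21}{5 - 4 l}$)
$J T{\left(F,-9 \right)} = 299 \frac{21}{-5 + 4 \left(-9\right)} = 299 \frac{21}{-5 - 36} = 299 \frac{21}{-41} = 299 \cdot 21 \left(- \frac{1}{41}\right) = 299 \left(- \frac{21}{41}\right) = - \frac{6279}{41}$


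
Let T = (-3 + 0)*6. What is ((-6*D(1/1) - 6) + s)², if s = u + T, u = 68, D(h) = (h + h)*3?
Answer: 64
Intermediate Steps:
D(h) = 6*h (D(h) = (2*h)*3 = 6*h)
T = -18 (T = -3*6 = -18)
s = 50 (s = 68 - 18 = 50)
((-6*D(1/1) - 6) + s)² = ((-36*1/1 - 6) + 50)² = ((-36*1*1 - 6) + 50)² = ((-36 - 6) + 50)² = (-42 + 50)² = 8² = 64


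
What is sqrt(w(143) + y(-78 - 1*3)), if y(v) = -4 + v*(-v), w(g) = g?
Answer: 13*I*sqrt(38) ≈ 80.137*I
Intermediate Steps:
y(v) = -4 - v**2
sqrt(w(143) + y(-78 - 1*3)) = sqrt(143 + (-4 - (-78 - 1*3)**2)) = sqrt(143 + (-4 - (-78 - 3)**2)) = sqrt(143 + (-4 - 1*(-81)**2)) = sqrt(143 + (-4 - 1*6561)) = sqrt(143 + (-4 - 6561)) = sqrt(143 - 6565) = sqrt(-6422) = 13*I*sqrt(38)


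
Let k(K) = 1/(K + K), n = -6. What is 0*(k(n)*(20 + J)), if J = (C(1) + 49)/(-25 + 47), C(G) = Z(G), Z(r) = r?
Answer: 0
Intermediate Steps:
C(G) = G
k(K) = 1/(2*K)
J = 25/11 (J = (1 + 49)/(-25 + 47) = 50/22 = 50*(1/22) = 25/11 ≈ 2.2727)
0*(k(n)*(20 + J)) = 0*(((1/2)/(-6))*(20 + 25/11)) = 0*(((1/2)*(-1/6))*(245/11)) = 0*(-1/12*245/11) = 0*(-245/132) = 0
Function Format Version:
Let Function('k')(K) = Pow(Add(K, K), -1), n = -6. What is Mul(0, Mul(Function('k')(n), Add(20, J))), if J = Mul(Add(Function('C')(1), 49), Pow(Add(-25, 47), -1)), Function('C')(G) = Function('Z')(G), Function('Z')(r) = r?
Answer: 0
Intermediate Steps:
Function('C')(G) = G
Function('k')(K) = Mul(Rational(1, 2), Pow(K, -1)) (Function('k')(K) = Pow(Mul(2, K), -1) = Mul(Rational(1, 2), Pow(K, -1)))
J = Rational(25, 11) (J = Mul(Add(1, 49), Pow(Add(-25, 47), -1)) = Mul(50, Pow(22, -1)) = Mul(50, Rational(1, 22)) = Rational(25, 11) ≈ 2.2727)
Mul(0, Mul(Function('k')(n), Add(20, J))) = Mul(0, Mul(Mul(Rational(1, 2), Pow(-6, -1)), Add(20, Rational(25, 11)))) = Mul(0, Mul(Mul(Rational(1, 2), Rational(-1, 6)), Rational(245, 11))) = Mul(0, Mul(Rational(-1, 12), Rational(245, 11))) = Mul(0, Rational(-245, 132)) = 0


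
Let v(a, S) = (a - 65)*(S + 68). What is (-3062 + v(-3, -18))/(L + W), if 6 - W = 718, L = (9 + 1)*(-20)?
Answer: 1077/152 ≈ 7.0855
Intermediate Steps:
L = -200 (L = 10*(-20) = -200)
W = -712 (W = 6 - 1*718 = 6 - 718 = -712)
v(a, S) = (-65 + a)*(68 + S)
(-3062 + v(-3, -18))/(L + W) = (-3062 + (-4420 - 65*(-18) + 68*(-3) - 18*(-3)))/(-200 - 712) = (-3062 + (-4420 + 1170 - 204 + 54))/(-912) = (-3062 - 3400)*(-1/912) = -6462*(-1/912) = 1077/152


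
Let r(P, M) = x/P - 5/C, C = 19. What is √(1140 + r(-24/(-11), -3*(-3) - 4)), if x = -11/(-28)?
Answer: √11614458282/3192 ≈ 33.763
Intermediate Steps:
x = 11/28 (x = -11*(-1/28) = 11/28 ≈ 0.39286)
r(P, M) = -5/19 + 11/(28*P) (r(P, M) = 11/(28*P) - 5/19 = -5/19 + 11/(28*P))
√(1140 + r(-24/(-11), -3*(-3) - 4)) = √(1140 + (209 - (-3360)/(-11))/(532*((-24/(-11))))) = √(1140 + (209 - (-3360)*(-1)/11)/(532*((-24*(-1/11))))) = √(1140 + (209 - 140*24/11)/(532*(24/11))) = √(1140 + (1/532)*(11/24)*(209 - 3360/11)) = √(1140 + (1/532)*(11/24)*(-1061/11)) = √(1140 - 1061/12768) = √(14554459/12768) = √11614458282/3192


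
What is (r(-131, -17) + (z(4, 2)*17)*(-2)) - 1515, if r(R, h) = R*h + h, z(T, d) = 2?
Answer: 627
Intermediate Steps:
r(R, h) = h + R*h
(r(-131, -17) + (z(4, 2)*17)*(-2)) - 1515 = (-17*(1 - 131) + (2*17)*(-2)) - 1515 = (-17*(-130) + 34*(-2)) - 1515 = (2210 - 68) - 1515 = 2142 - 1515 = 627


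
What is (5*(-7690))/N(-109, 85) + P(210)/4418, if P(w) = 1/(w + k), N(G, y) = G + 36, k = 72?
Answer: 47903932273/90948948 ≈ 526.71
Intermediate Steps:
N(G, y) = 36 + G
P(w) = 1/(72 + w) (P(w) = 1/(w + 72) = 1/(72 + w))
(5*(-7690))/N(-109, 85) + P(210)/4418 = (5*(-7690))/(36 - 109) + 1/((72 + 210)*4418) = -38450/(-73) + (1/4418)/282 = -38450*(-1/73) + (1/282)*(1/4418) = 38450/73 + 1/1245876 = 47903932273/90948948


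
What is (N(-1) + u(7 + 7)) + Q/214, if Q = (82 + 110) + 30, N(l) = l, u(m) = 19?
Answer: 2037/107 ≈ 19.037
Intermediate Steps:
Q = 222 (Q = 192 + 30 = 222)
(N(-1) + u(7 + 7)) + Q/214 = (-1 + 19) + 222/214 = 18 + 222*(1/214) = 18 + 111/107 = 2037/107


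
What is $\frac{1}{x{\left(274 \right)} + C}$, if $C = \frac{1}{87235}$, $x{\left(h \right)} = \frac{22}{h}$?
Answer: $\frac{11951195}{959722} \approx 12.453$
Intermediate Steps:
$C = \frac{1}{87235} \approx 1.1463 \cdot 10^{-5}$
$\frac{1}{x{\left(274 \right)} + C} = \frac{1}{\frac{22}{274} + \frac{1}{87235}} = \frac{1}{22 \cdot \frac{1}{274} + \frac{1}{87235}} = \frac{1}{\frac{11}{137} + \frac{1}{87235}} = \frac{1}{\frac{959722}{11951195}} = \frac{11951195}{959722}$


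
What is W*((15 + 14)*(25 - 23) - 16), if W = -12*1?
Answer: -504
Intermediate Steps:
W = -12
W*((15 + 14)*(25 - 23) - 16) = -12*((15 + 14)*(25 - 23) - 16) = -12*(29*2 - 16) = -12*(58 - 16) = -12*42 = -504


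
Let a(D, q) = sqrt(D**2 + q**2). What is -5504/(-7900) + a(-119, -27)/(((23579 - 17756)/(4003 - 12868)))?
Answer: 1376/1975 - 985*sqrt(14890)/647 ≈ -185.07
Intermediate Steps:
-5504/(-7900) + a(-119, -27)/(((23579 - 17756)/(4003 - 12868))) = -5504/(-7900) + sqrt((-119)**2 + (-27)**2)/(((23579 - 17756)/(4003 - 12868))) = -5504*(-1/7900) + sqrt(14161 + 729)/((5823/(-8865))) = 1376/1975 + sqrt(14890)/((5823*(-1/8865))) = 1376/1975 + sqrt(14890)/(-647/985) = 1376/1975 + sqrt(14890)*(-985/647) = 1376/1975 - 985*sqrt(14890)/647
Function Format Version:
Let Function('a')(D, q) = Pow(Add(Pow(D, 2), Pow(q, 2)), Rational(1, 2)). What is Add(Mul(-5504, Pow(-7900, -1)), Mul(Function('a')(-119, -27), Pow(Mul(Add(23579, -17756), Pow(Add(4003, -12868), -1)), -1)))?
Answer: Add(Rational(1376, 1975), Mul(Rational(-985, 647), Pow(14890, Rational(1, 2)))) ≈ -185.07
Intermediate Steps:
Add(Mul(-5504, Pow(-7900, -1)), Mul(Function('a')(-119, -27), Pow(Mul(Add(23579, -17756), Pow(Add(4003, -12868), -1)), -1))) = Add(Mul(-5504, Pow(-7900, -1)), Mul(Pow(Add(Pow(-119, 2), Pow(-27, 2)), Rational(1, 2)), Pow(Mul(Add(23579, -17756), Pow(Add(4003, -12868), -1)), -1))) = Add(Mul(-5504, Rational(-1, 7900)), Mul(Pow(Add(14161, 729), Rational(1, 2)), Pow(Mul(5823, Pow(-8865, -1)), -1))) = Add(Rational(1376, 1975), Mul(Pow(14890, Rational(1, 2)), Pow(Mul(5823, Rational(-1, 8865)), -1))) = Add(Rational(1376, 1975), Mul(Pow(14890, Rational(1, 2)), Pow(Rational(-647, 985), -1))) = Add(Rational(1376, 1975), Mul(Pow(14890, Rational(1, 2)), Rational(-985, 647))) = Add(Rational(1376, 1975), Mul(Rational(-985, 647), Pow(14890, Rational(1, 2))))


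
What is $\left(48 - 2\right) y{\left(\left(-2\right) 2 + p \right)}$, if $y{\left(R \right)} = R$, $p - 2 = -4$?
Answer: $-276$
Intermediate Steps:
$p = -2$ ($p = 2 - 4 = -2$)
$\left(48 - 2\right) y{\left(\left(-2\right) 2 + p \right)} = \left(48 - 2\right) \left(\left(-2\right) 2 - 2\right) = 46 \left(-4 - 2\right) = 46 \left(-6\right) = -276$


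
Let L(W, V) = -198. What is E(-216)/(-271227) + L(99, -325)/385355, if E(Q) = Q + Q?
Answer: 37590138/34839560195 ≈ 0.0010790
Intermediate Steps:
E(Q) = 2*Q
E(-216)/(-271227) + L(99, -325)/385355 = (2*(-216))/(-271227) - 198/385355 = -432*(-1/271227) - 198*1/385355 = 144/90409 - 198/385355 = 37590138/34839560195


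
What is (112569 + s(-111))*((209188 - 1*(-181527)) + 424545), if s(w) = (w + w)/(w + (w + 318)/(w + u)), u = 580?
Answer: 396558219307130/4321 ≈ 9.1775e+10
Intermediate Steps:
s(w) = 2*w/(w + (318 + w)/(580 + w)) (s(w) = (w + w)/(w + (w + 318)/(w + 580)) = (2*w)/(w + (318 + w)/(580 + w)) = 2*w/(w + (318 + w)/(580 + w)))
(112569 + s(-111))*((209188 - 1*(-181527)) + 424545) = (112569 + 2*(-111)*(580 - 111)/(318 + (-111)**2 + 581*(-111)))*((209188 - 1*(-181527)) + 424545) = (112569 + 2*(-111)*469/(318 + 12321 - 64491))*((209188 + 181527) + 424545) = (112569 + 2*(-111)*469/(-51852))*(390715 + 424545) = (112569 + 2*(-111)*(-1/51852)*469)*815260 = (112569 + 17353/8642)*815260 = (972838651/8642)*815260 = 396558219307130/4321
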